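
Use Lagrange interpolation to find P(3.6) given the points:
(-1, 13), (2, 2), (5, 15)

Lagrange interpolation formula:
P(x) = Σ yᵢ × Lᵢ(x)
where Lᵢ(x) = Π_{j≠i} (x - xⱼ)/(xᵢ - xⱼ)

L_0(3.6) = (3.6 - 2)/(-1 - 2) × (3.6 - 5)/(-1 - 5) = -0.124444
L_1(3.6) = (3.6 - (-1))/(2 - (-1)) × (3.6 - 5)/(2 - 5) = 0.715556
L_2(3.6) = (3.6 - (-1))/(5 - (-1)) × (3.6 - 2)/(5 - 2) = 0.408889

P(3.6) = 13×L_0(3.6) + 2×L_1(3.6) + 15×L_2(3.6)
P(3.6) = 5.946667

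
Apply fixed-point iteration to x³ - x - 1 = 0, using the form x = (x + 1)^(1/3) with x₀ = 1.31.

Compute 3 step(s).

Equation: x³ - x - 1 = 0
Fixed-point form: x = (x + 1)^(1/3)
x₀ = 1.31

x_1 = g(1.310000) = 1.321916
x_2 = g(1.321916) = 1.324186
x_3 = g(1.324186) = 1.324617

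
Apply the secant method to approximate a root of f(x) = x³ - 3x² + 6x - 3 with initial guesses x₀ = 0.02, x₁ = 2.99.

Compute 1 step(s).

f(x) = x³ - 3x² + 6x - 3
x₀ = 0.02, x₁ = 2.99

Secant formula: x_{n+1} = x_n - f(x_n)(x_n - x_{n-1})/(f(x_n) - f(x_{n-1}))

Iteration 1:
  f(0.020000) = -2.881192
  f(2.990000) = 14.850599
  x_2 = 2.990000 - 14.850599×(2.990000 - 0.020000)/(14.850599 - (-2.881192))
       = 0.502587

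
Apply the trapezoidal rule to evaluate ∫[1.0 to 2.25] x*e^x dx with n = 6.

f(x) = x*e^x
a = 1.0, b = 2.25, n = 6
h = (b - a)/n = 0.208333

Trapezoidal rule: (h/2)[f(x₀) + 2f(x₁) + 2f(x₂) + ... + f(xₙ)]

x_0 = 1.0000, f(x_0) = 2.718282, coefficient = 1
x_1 = 1.2083, f(x_1) = 4.045379, coefficient = 2
x_2 = 1.4167, f(x_2) = 5.841417, coefficient = 2
x_3 = 1.6250, f(x_3) = 8.252431, coefficient = 2
x_4 = 1.8333, f(x_4) = 11.466952, coefficient = 2
x_5 = 2.0417, f(x_5) = 15.727852, coefficient = 2
x_6 = 2.2500, f(x_6) = 21.347406, coefficient = 1

I ≈ (0.208333/2) × 114.733748 = 11.951432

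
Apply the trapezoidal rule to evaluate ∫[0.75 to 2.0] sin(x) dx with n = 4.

f(x) = sin(x)
a = 0.75, b = 2.0, n = 4
h = (b - a)/n = 0.312500

Trapezoidal rule: (h/2)[f(x₀) + 2f(x₁) + 2f(x₂) + ... + f(xₙ)]

x_0 = 0.7500, f(x_0) = 0.681639, coefficient = 1
x_1 = 1.0625, f(x_1) = 0.873575, coefficient = 2
x_2 = 1.3750, f(x_2) = 0.980893, coefficient = 2
x_3 = 1.6875, f(x_3) = 0.993198, coefficient = 2
x_4 = 2.0000, f(x_4) = 0.909297, coefficient = 1

I ≈ (0.312500/2) × 7.286268 = 1.138479
Exact value: 1.147836
Error: 0.009356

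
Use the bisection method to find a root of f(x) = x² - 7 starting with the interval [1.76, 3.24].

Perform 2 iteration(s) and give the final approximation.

f(x) = x² - 7
Initial interval: [1.76, 3.24]

Iteration 1:
  c_1 = (1.760000 + 3.240000)/2 = 2.500000
  f(c_1) = f(2.500000) = -0.750000
  f(a) × f(c) ≥ 0, new interval: [2.500000, 3.240000]
Iteration 2:
  c_2 = (2.500000 + 3.240000)/2 = 2.870000
  f(c_2) = f(2.870000) = 1.236900
  f(a) × f(c) < 0, new interval: [2.500000, 2.870000]

After 2 iteration(s), the approximation is c_2 = 2.870000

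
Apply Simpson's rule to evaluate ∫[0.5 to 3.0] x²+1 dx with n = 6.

f(x) = x²+1
a = 0.5, b = 3.0, n = 6
h = (b - a)/n = 0.416667

Simpson's rule: (h/3)[f(x₀) + 4f(x₁) + 2f(x₂) + ... + f(xₙ)]

x_0 = 0.5000, f(x_0) = 1.250000, coefficient = 1
x_1 = 0.9167, f(x_1) = 1.840278, coefficient = 4
x_2 = 1.3333, f(x_2) = 2.777778, coefficient = 2
x_3 = 1.7500, f(x_3) = 4.062500, coefficient = 4
x_4 = 2.1667, f(x_4) = 5.694444, coefficient = 2
x_5 = 2.5833, f(x_5) = 7.673611, coefficient = 4
x_6 = 3.0000, f(x_6) = 10.000000, coefficient = 1

I ≈ (0.416667/3) × 82.500000 = 11.458333
Exact value: 11.458333
Error: 0.000000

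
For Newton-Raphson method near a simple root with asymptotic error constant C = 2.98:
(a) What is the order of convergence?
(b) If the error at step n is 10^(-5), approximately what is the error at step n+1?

(a) Newton-Raphson has quadratic (order 2) convergence near simple roots.
    This means |e_{n+1}| ≈ C|e_n|².

(b) With |e_n| = 10^(-5) and C = 2.98:
    |e_{n+1}| ≈ 2.98 × (10^(-5))² = 2.98 × 10^(-10)

(a) 2 (quadratic); (b) |e_{n+1}| ≈ 2.980e-10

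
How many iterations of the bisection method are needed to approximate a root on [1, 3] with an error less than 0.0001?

We need (b-a)/2^n ≤ 0.0001
(3 - 1)/2^n ≤ 0.0001
2/2^n ≤ 0.0001
2^n ≥ 20000
n ≥ log₂(20000) = 14.29
n ≥ 15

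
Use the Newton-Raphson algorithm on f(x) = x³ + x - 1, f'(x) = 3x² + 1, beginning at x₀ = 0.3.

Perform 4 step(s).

f(x) = x³ + x - 1
f'(x) = 3x² + 1
x₀ = 0.3

Newton-Raphson formula: x_{n+1} = x_n - f(x_n)/f'(x_n)

Iteration 1:
  f(0.300000) = -0.673000
  f'(0.300000) = 1.270000
  x_1 = 0.300000 - (-0.673000)/1.270000 = 0.829921
Iteration 2:
  f(0.829921) = 0.401546
  f'(0.829921) = 3.066308
  x_2 = 0.829921 - 0.401546/3.066308 = 0.698967
Iteration 3:
  f(0.698967) = 0.040451
  f'(0.698967) = 2.465665
  x_3 = 0.698967 - 0.040451/2.465665 = 0.682561
Iteration 4:
  f(0.682561) = 0.000560
  f'(0.682561) = 2.397670
  x_4 = 0.682561 - 0.000560/2.397670 = 0.682328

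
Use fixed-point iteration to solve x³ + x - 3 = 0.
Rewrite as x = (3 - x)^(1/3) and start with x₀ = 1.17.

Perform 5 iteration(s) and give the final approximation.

Equation: x³ + x - 3 = 0
Fixed-point form: x = (3 - x)^(1/3)
x₀ = 1.17

x_1 = g(1.170000) = 1.223161
x_2 = g(1.223161) = 1.211200
x_3 = g(1.211200) = 1.213912
x_4 = g(1.213912) = 1.213298
x_5 = g(1.213298) = 1.213437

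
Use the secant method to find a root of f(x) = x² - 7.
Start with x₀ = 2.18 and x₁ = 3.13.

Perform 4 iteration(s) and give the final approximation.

f(x) = x² - 7
x₀ = 2.18, x₁ = 3.13

Secant formula: x_{n+1} = x_n - f(x_n)(x_n - x_{n-1})/(f(x_n) - f(x_{n-1}))

Iteration 1:
  f(2.180000) = -2.247600
  f(3.130000) = 2.796900
  x_2 = 3.130000 - 2.796900×(3.130000 - 2.180000)/(2.796900 - (-2.247600))
       = 2.603277
Iteration 2:
  f(3.130000) = 2.796900
  f(2.603277) = -0.222950
  x_3 = 2.603277 - (-0.222950)×(2.603277 - 3.130000)/(-0.222950 - 2.796900)
       = 2.642164
Iteration 3:
  f(2.603277) = -0.222950
  f(2.642164) = -0.018970
  x_4 = 2.642164 - (-0.018970)×(2.642164 - 2.603277)/(-0.018970 - (-0.222950))
       = 2.645780
Iteration 4:
  f(2.642164) = -0.018970
  f(2.645780) = 0.000154
  x_5 = 2.645780 - 0.000154×(2.645780 - 2.642164)/(0.000154 - (-0.018970))
       = 2.645751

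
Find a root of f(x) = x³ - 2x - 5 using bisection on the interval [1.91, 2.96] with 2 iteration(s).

f(x) = x³ - 2x - 5
Initial interval: [1.91, 2.96]

Iteration 1:
  c_1 = (1.910000 + 2.960000)/2 = 2.435000
  f(c_1) = f(2.435000) = 4.567663
  f(a) × f(c) < 0, new interval: [1.910000, 2.435000]
Iteration 2:
  c_2 = (1.910000 + 2.435000)/2 = 2.172500
  f(c_2) = f(2.172500) = 0.908670
  f(a) × f(c) < 0, new interval: [1.910000, 2.172500]

After 2 iteration(s), the approximation is c_2 = 2.172500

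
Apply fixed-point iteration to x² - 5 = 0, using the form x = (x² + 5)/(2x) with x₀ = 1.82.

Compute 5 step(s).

Equation: x² - 5 = 0
Fixed-point form: x = (x² + 5)/(2x)
x₀ = 1.82

x_1 = g(1.820000) = 2.283626
x_2 = g(2.283626) = 2.236563
x_3 = g(2.236563) = 2.236068
x_4 = g(2.236068) = 2.236068
x_5 = g(2.236068) = 2.236068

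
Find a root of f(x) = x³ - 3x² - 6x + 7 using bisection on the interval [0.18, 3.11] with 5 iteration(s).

f(x) = x³ - 3x² - 6x + 7
Initial interval: [0.18, 3.11]

Iteration 1:
  c_1 = (0.180000 + 3.110000)/2 = 1.645000
  f(c_1) = f(1.645000) = -6.536664
  f(a) × f(c) < 0, new interval: [0.180000, 1.645000]
Iteration 2:
  c_2 = (0.180000 + 1.645000)/2 = 0.912500
  f(c_2) = f(0.912500) = -0.213170
  f(a) × f(c) < 0, new interval: [0.180000, 0.912500]
Iteration 3:
  c_3 = (0.180000 + 0.912500)/2 = 0.546250
  f(c_3) = f(0.546250) = 2.990328
  f(a) × f(c) ≥ 0, new interval: [0.546250, 0.912500]
Iteration 4:
  c_4 = (0.546250 + 0.912500)/2 = 0.729375
  f(c_4) = f(0.729375) = 1.415805
  f(a) × f(c) ≥ 0, new interval: [0.729375, 0.912500]
Iteration 5:
  c_5 = (0.729375 + 0.912500)/2 = 0.820937
  f(c_5) = f(0.820937) = 0.605821
  f(a) × f(c) ≥ 0, new interval: [0.820937, 0.912500]

After 5 iteration(s), the approximation is c_5 = 0.820937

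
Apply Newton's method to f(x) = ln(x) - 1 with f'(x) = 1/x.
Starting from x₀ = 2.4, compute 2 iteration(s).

f(x) = ln(x) - 1
f'(x) = 1/x
x₀ = 2.4

Newton-Raphson formula: x_{n+1} = x_n - f(x_n)/f'(x_n)

Iteration 1:
  f(2.400000) = -0.124531
  f'(2.400000) = 0.416667
  x_1 = 2.400000 - (-0.124531)/0.416667 = 2.698875
Iteration 2:
  f(2.698875) = -0.007165
  f'(2.698875) = 0.370525
  x_2 = 2.698875 - (-0.007165)/0.370525 = 2.718212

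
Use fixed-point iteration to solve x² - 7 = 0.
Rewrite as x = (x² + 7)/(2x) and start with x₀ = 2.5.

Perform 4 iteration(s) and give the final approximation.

Equation: x² - 7 = 0
Fixed-point form: x = (x² + 7)/(2x)
x₀ = 2.5

x_1 = g(2.500000) = 2.650000
x_2 = g(2.650000) = 2.645755
x_3 = g(2.645755) = 2.645751
x_4 = g(2.645751) = 2.645751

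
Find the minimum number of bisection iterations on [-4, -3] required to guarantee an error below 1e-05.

We need (b-a)/2^n ≤ 1e-05
(-3 - (-4))/2^n ≤ 1e-05
1/2^n ≤ 1e-05
2^n ≥ 100000
n ≥ log₂(100000) = 16.61
n ≥ 17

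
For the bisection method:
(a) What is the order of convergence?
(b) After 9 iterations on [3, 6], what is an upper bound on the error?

(a) Bisection has linear (order 1) convergence; the error is halved each step.

(b) Error bound = (b-a)/2^n = (6 - 3)/2^{9}
    = 3/2^{9}

(a) 1 (linear); (b) error ≤ 5.86e-03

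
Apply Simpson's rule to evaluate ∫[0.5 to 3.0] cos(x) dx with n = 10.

f(x) = cos(x)
a = 0.5, b = 3.0, n = 10
h = (b - a)/n = 0.250000

Simpson's rule: (h/3)[f(x₀) + 4f(x₁) + 2f(x₂) + ... + f(xₙ)]

x_0 = 0.5000, f(x_0) = 0.877583, coefficient = 1
x_1 = 0.7500, f(x_1) = 0.731689, coefficient = 4
x_2 = 1.0000, f(x_2) = 0.540302, coefficient = 2
x_3 = 1.2500, f(x_3) = 0.315322, coefficient = 4
x_4 = 1.5000, f(x_4) = 0.070737, coefficient = 2
x_5 = 1.7500, f(x_5) = -0.178246, coefficient = 4
x_6 = 2.0000, f(x_6) = -0.416147, coefficient = 2
x_7 = 2.2500, f(x_7) = -0.628174, coefficient = 4
x_8 = 2.5000, f(x_8) = -0.801144, coefficient = 2
x_9 = 2.7500, f(x_9) = -0.924302, coefficient = 4
x_10 = 3.0000, f(x_10) = -0.989992, coefficient = 1

I ≈ (0.250000/3) × -4.059755 = -0.338313
Exact value: -0.338306
Error: 0.000007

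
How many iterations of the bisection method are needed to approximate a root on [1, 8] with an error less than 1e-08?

We need (b-a)/2^n ≤ 1e-08
(8 - 1)/2^n ≤ 1e-08
7/2^n ≤ 1e-08
2^n ≥ 700000000
n ≥ log₂(700000000) = 29.38
n ≥ 30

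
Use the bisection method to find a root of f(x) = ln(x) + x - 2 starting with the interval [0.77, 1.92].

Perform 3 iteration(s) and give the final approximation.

f(x) = ln(x) + x - 2
Initial interval: [0.77, 1.92]

Iteration 1:
  c_1 = (0.770000 + 1.920000)/2 = 1.345000
  f(c_1) = f(1.345000) = -0.358606
  f(a) × f(c) ≥ 0, new interval: [1.345000, 1.920000]
Iteration 2:
  c_2 = (1.345000 + 1.920000)/2 = 1.632500
  f(c_2) = f(1.632500) = 0.122613
  f(a) × f(c) < 0, new interval: [1.345000, 1.632500]
Iteration 3:
  c_3 = (1.345000 + 1.632500)/2 = 1.488750
  f(c_3) = f(1.488750) = -0.113313
  f(a) × f(c) ≥ 0, new interval: [1.488750, 1.632500]

After 3 iteration(s), the approximation is c_3 = 1.488750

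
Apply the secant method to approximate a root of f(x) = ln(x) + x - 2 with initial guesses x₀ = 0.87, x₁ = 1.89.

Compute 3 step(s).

f(x) = ln(x) + x - 2
x₀ = 0.87, x₁ = 1.89

Secant formula: x_{n+1} = x_n - f(x_n)(x_n - x_{n-1})/(f(x_n) - f(x_{n-1}))

Iteration 1:
  f(0.870000) = -1.269262
  f(1.890000) = 0.526577
  x_2 = 1.890000 - 0.526577×(1.890000 - 0.870000)/(0.526577 - (-1.269262))
       = 1.590915
Iteration 2:
  f(1.890000) = 0.526577
  f(1.590915) = 0.055224
  x_3 = 1.590915 - 0.055224×(1.590915 - 1.890000)/(0.055224 - 0.526577)
       = 1.555874
Iteration 3:
  f(1.590915) = 0.055224
  f(1.555874) = -0.002089
  x_4 = 1.555874 - (-0.002089)×(1.555874 - 1.590915)/(-0.002089 - 0.055224)
       = 1.557151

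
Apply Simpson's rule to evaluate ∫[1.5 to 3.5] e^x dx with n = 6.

f(x) = e^x
a = 1.5, b = 3.5, n = 6
h = (b - a)/n = 0.333333

Simpson's rule: (h/3)[f(x₀) + 4f(x₁) + 2f(x₂) + ... + f(xₙ)]

x_0 = 1.5000, f(x_0) = 4.481689, coefficient = 1
x_1 = 1.8333, f(x_1) = 6.254701, coefficient = 4
x_2 = 2.1667, f(x_2) = 8.729138, coefficient = 2
x_3 = 2.5000, f(x_3) = 12.182494, coefficient = 4
x_4 = 2.8333, f(x_4) = 17.002040, coefficient = 2
x_5 = 3.1667, f(x_5) = 23.728258, coefficient = 4
x_6 = 3.5000, f(x_6) = 33.115452, coefficient = 1

I ≈ (0.333333/3) × 257.721310 = 28.635701
Exact value: 28.633763
Error: 0.001938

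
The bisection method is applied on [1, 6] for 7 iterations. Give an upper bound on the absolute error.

Bisection error bound: |error| ≤ (b-a)/2^n
|error| ≤ (6 - 1)/2^7 = 5/2^7
|error| ≤ 0.0390625000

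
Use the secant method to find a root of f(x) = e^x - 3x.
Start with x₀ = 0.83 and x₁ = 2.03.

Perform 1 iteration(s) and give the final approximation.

f(x) = e^x - 3x
x₀ = 0.83, x₁ = 2.03

Secant formula: x_{n+1} = x_n - f(x_n)(x_n - x_{n-1})/(f(x_n) - f(x_{n-1}))

Iteration 1:
  f(0.830000) = -0.196681
  f(2.030000) = 1.524086
  x_2 = 2.030000 - 1.524086×(2.030000 - 0.830000)/(1.524086 - (-0.196681))
       = 0.967158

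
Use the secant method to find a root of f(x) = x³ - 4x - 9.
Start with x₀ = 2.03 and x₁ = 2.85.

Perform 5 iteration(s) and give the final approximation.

f(x) = x³ - 4x - 9
x₀ = 2.03, x₁ = 2.85

Secant formula: x_{n+1} = x_n - f(x_n)(x_n - x_{n-1})/(f(x_n) - f(x_{n-1}))

Iteration 1:
  f(2.030000) = -8.754573
  f(2.850000) = 2.749125
  x_2 = 2.850000 - 2.749125×(2.850000 - 2.030000)/(2.749125 - (-8.754573))
       = 2.654038
Iteration 2:
  f(2.850000) = 2.749125
  f(2.654038) = -0.921319
  x_3 = 2.654038 - (-0.921319)×(2.654038 - 2.850000)/(-0.921319 - 2.749125)
       = 2.703227
Iteration 3:
  f(2.654038) = -0.921319
  f(2.703227) = -0.059253
  x_4 = 2.703227 - (-0.059253)×(2.703227 - 2.654038)/(-0.059253 - (-0.921319))
       = 2.706608
Iteration 4:
  f(2.703227) = -0.059253
  f(2.706608) = 0.001433
  x_5 = 2.706608 - 0.001433×(2.706608 - 2.703227)/(0.001433 - (-0.059253))
       = 2.706528
Iteration 5:
  f(2.706608) = 0.001433
  f(2.706528) = -0.000002
  x_6 = 2.706528 - (-0.000002)×(2.706528 - 2.706608)/(-0.000002 - 0.001433)
       = 2.706528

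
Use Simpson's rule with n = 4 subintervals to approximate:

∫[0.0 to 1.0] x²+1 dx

f(x) = x²+1
a = 0.0, b = 1.0, n = 4
h = (b - a)/n = 0.250000

Simpson's rule: (h/3)[f(x₀) + 4f(x₁) + 2f(x₂) + ... + f(xₙ)]

x_0 = 0.0000, f(x_0) = 1.000000, coefficient = 1
x_1 = 0.2500, f(x_1) = 1.062500, coefficient = 4
x_2 = 0.5000, f(x_2) = 1.250000, coefficient = 2
x_3 = 0.7500, f(x_3) = 1.562500, coefficient = 4
x_4 = 1.0000, f(x_4) = 2.000000, coefficient = 1

I ≈ (0.250000/3) × 16.000000 = 1.333333
Exact value: 1.333333
Error: 0.000000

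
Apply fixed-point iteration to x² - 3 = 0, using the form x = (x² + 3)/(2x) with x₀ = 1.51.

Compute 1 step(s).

Equation: x² - 3 = 0
Fixed-point form: x = (x² + 3)/(2x)
x₀ = 1.51

x_1 = g(1.510000) = 1.748377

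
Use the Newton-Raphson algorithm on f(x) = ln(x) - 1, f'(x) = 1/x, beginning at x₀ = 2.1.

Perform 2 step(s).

f(x) = ln(x) - 1
f'(x) = 1/x
x₀ = 2.1

Newton-Raphson formula: x_{n+1} = x_n - f(x_n)/f'(x_n)

Iteration 1:
  f(2.100000) = -0.258063
  f'(2.100000) = 0.476190
  x_1 = 2.100000 - (-0.258063)/0.476190 = 2.641932
Iteration 2:
  f(2.641932) = -0.028490
  f'(2.641932) = 0.378511
  x_2 = 2.641932 - (-0.028490)/0.378511 = 2.717199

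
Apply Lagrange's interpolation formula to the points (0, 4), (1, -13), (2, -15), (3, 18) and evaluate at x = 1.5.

Lagrange interpolation formula:
P(x) = Σ yᵢ × Lᵢ(x)
where Lᵢ(x) = Π_{j≠i} (x - xⱼ)/(xᵢ - xⱼ)

L_0(1.5) = (1.5 - 1)/(0 - 1) × (1.5 - 2)/(0 - 2) × (1.5 - 3)/(0 - 3) = -0.062500
L_1(1.5) = (1.5 - 0)/(1 - 0) × (1.5 - 2)/(1 - 2) × (1.5 - 3)/(1 - 3) = 0.562500
L_2(1.5) = (1.5 - 0)/(2 - 0) × (1.5 - 1)/(2 - 1) × (1.5 - 3)/(2 - 3) = 0.562500
L_3(1.5) = (1.5 - 0)/(3 - 0) × (1.5 - 1)/(3 - 1) × (1.5 - 2)/(3 - 2) = -0.062500

P(1.5) = 4×L_0(1.5) + (-13)×L_1(1.5) + (-15)×L_2(1.5) + 18×L_3(1.5)
P(1.5) = -17.125000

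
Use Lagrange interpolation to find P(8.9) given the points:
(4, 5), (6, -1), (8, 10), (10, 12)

Lagrange interpolation formula:
P(x) = Σ yᵢ × Lᵢ(x)
where Lᵢ(x) = Π_{j≠i} (x - xⱼ)/(xᵢ - xⱼ)

L_0(8.9) = (8.9 - 6)/(4 - 6) × (8.9 - 8)/(4 - 8) × (8.9 - 10)/(4 - 10) = 0.059813
L_1(8.9) = (8.9 - 4)/(6 - 4) × (8.9 - 8)/(6 - 8) × (8.9 - 10)/(6 - 10) = -0.303188
L_2(8.9) = (8.9 - 4)/(8 - 4) × (8.9 - 6)/(8 - 6) × (8.9 - 10)/(8 - 10) = 0.976937
L_3(8.9) = (8.9 - 4)/(10 - 4) × (8.9 - 6)/(10 - 6) × (8.9 - 8)/(10 - 8) = 0.266438

P(8.9) = 5×L_0(8.9) + (-1)×L_1(8.9) + 10×L_2(8.9) + 12×L_3(8.9)
P(8.9) = 13.568875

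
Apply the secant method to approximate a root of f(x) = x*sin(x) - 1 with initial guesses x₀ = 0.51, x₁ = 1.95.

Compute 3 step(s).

f(x) = x*sin(x) - 1
x₀ = 0.51, x₁ = 1.95

Secant formula: x_{n+1} = x_n - f(x_n)(x_n - x_{n-1})/(f(x_n) - f(x_{n-1}))

Iteration 1:
  f(0.510000) = -0.751030
  f(1.950000) = 0.811471
  x_2 = 1.950000 - 0.811471×(1.950000 - 0.510000)/(0.811471 - (-0.751030))
       = 1.202148
Iteration 2:
  f(1.950000) = 0.811471
  f(1.202148) = 0.121383
  x_3 = 1.202148 - 0.121383×(1.202148 - 1.950000)/(0.121383 - 0.811471)
       = 1.070606
Iteration 3:
  f(1.202148) = 0.121383
  f(1.070606) = -0.060553
  x_4 = 1.070606 - (-0.060553)×(1.070606 - 1.202148)/(-0.060553 - 0.121383)
       = 1.114387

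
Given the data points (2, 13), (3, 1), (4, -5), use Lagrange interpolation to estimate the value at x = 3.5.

Lagrange interpolation formula:
P(x) = Σ yᵢ × Lᵢ(x)
where Lᵢ(x) = Π_{j≠i} (x - xⱼ)/(xᵢ - xⱼ)

L_0(3.5) = (3.5 - 3)/(2 - 3) × (3.5 - 4)/(2 - 4) = -0.125000
L_1(3.5) = (3.5 - 2)/(3 - 2) × (3.5 - 4)/(3 - 4) = 0.750000
L_2(3.5) = (3.5 - 2)/(4 - 2) × (3.5 - 3)/(4 - 3) = 0.375000

P(3.5) = 13×L_0(3.5) + 1×L_1(3.5) + (-5)×L_2(3.5)
P(3.5) = -2.750000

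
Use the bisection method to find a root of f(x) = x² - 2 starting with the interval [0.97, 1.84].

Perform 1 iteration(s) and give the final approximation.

f(x) = x² - 2
Initial interval: [0.97, 1.84]

Iteration 1:
  c_1 = (0.970000 + 1.840000)/2 = 1.405000
  f(c_1) = f(1.405000) = -0.025975
  f(a) × f(c) ≥ 0, new interval: [1.405000, 1.840000]

After 1 iteration(s), the approximation is c_1 = 1.405000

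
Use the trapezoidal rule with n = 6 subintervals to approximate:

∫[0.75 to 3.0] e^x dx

f(x) = e^x
a = 0.75, b = 3.0, n = 6
h = (b - a)/n = 0.375000

Trapezoidal rule: (h/2)[f(x₀) + 2f(x₁) + 2f(x₂) + ... + f(xₙ)]

x_0 = 0.7500, f(x_0) = 2.117000, coefficient = 1
x_1 = 1.1250, f(x_1) = 3.080217, coefficient = 2
x_2 = 1.5000, f(x_2) = 4.481689, coefficient = 2
x_3 = 1.8750, f(x_3) = 6.520819, coefficient = 2
x_4 = 2.2500, f(x_4) = 9.487736, coefficient = 2
x_5 = 2.6250, f(x_5) = 13.804574, coefficient = 2
x_6 = 3.0000, f(x_6) = 20.085537, coefficient = 1

I ≈ (0.375000/2) × 96.952607 = 18.178614
Exact value: 17.968537
Error: 0.210077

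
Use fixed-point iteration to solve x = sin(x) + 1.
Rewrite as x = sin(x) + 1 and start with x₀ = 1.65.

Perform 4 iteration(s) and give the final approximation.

Equation: x = sin(x) + 1
Fixed-point form: x = sin(x) + 1
x₀ = 1.65

x_1 = g(1.650000) = 1.996865
x_2 = g(1.996865) = 1.910598
x_3 = g(1.910598) = 1.942821
x_4 = g(1.942821) = 1.931593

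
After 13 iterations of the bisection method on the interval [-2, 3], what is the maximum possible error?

Bisection error bound: |error| ≤ (b-a)/2^n
|error| ≤ (3 - (-2))/2^13 = 5/2^13
|error| ≤ 0.0006103516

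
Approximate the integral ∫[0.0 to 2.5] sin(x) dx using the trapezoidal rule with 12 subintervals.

f(x) = sin(x)
a = 0.0, b = 2.5, n = 12
h = (b - a)/n = 0.208333

Trapezoidal rule: (h/2)[f(x₀) + 2f(x₁) + 2f(x₂) + ... + f(xₙ)]

x_0 = 0.0000, f(x_0) = 0.000000, coefficient = 1
x_1 = 0.2083, f(x_1) = 0.206830, coefficient = 2
x_2 = 0.4167, f(x_2) = 0.404715, coefficient = 2
x_3 = 0.6250, f(x_3) = 0.585097, coefficient = 2
x_4 = 0.8333, f(x_4) = 0.740177, coefficient = 2
x_5 = 1.0417, f(x_5) = 0.863247, coefficient = 2
x_6 = 1.2500, f(x_6) = 0.948985, coefficient = 2
x_7 = 1.4583, f(x_7) = 0.993683, coefficient = 2
x_8 = 1.6667, f(x_8) = 0.995408, coefficient = 2
x_9 = 1.8750, f(x_9) = 0.954086, coefficient = 2
x_10 = 2.0833, f(x_10) = 0.871503, coefficient = 2
x_11 = 2.2917, f(x_11) = 0.751232, coefficient = 2
x_12 = 2.5000, f(x_12) = 0.598472, coefficient = 1

I ≈ (0.208333/2) × 17.228394 = 1.794624
Exact value: 1.801144
Error: 0.006519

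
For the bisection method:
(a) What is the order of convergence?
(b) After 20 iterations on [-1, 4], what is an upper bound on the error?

(a) Bisection has linear (order 1) convergence; the error is halved each step.

(b) Error bound = (b-a)/2^n = (4 - (-1))/2^{20}
    = 5/2^{20}

(a) 1 (linear); (b) error ≤ 4.77e-06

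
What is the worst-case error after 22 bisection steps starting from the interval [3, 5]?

Bisection error bound: |error| ≤ (b-a)/2^n
|error| ≤ (5 - 3)/2^22 = 2/2^22
|error| ≤ 0.0000004768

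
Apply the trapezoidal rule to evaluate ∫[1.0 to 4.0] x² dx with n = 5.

f(x) = x²
a = 1.0, b = 4.0, n = 5
h = (b - a)/n = 0.600000

Trapezoidal rule: (h/2)[f(x₀) + 2f(x₁) + 2f(x₂) + ... + f(xₙ)]

x_0 = 1.0000, f(x_0) = 1.000000, coefficient = 1
x_1 = 1.6000, f(x_1) = 2.560000, coefficient = 2
x_2 = 2.2000, f(x_2) = 4.840000, coefficient = 2
x_3 = 2.8000, f(x_3) = 7.840000, coefficient = 2
x_4 = 3.4000, f(x_4) = 11.560000, coefficient = 2
x_5 = 4.0000, f(x_5) = 16.000000, coefficient = 1

I ≈ (0.600000/2) × 70.600000 = 21.180000
Exact value: 21.000000
Error: 0.180000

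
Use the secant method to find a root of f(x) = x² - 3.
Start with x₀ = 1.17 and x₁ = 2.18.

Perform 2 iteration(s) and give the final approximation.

f(x) = x² - 3
x₀ = 1.17, x₁ = 2.18

Secant formula: x_{n+1} = x_n - f(x_n)(x_n - x_{n-1})/(f(x_n) - f(x_{n-1}))

Iteration 1:
  f(1.170000) = -1.631100
  f(2.180000) = 1.752400
  x_2 = 2.180000 - 1.752400×(2.180000 - 1.170000)/(1.752400 - (-1.631100))
       = 1.656896
Iteration 2:
  f(2.180000) = 1.752400
  f(1.656896) = -0.254697
  x_3 = 1.656896 - (-0.254697)×(1.656896 - 2.180000)/(-0.254697 - 1.752400)
       = 1.723277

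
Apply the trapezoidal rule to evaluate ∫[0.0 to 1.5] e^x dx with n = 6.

f(x) = e^x
a = 0.0, b = 1.5, n = 6
h = (b - a)/n = 0.250000

Trapezoidal rule: (h/2)[f(x₀) + 2f(x₁) + 2f(x₂) + ... + f(xₙ)]

x_0 = 0.0000, f(x_0) = 1.000000, coefficient = 1
x_1 = 0.2500, f(x_1) = 1.284025, coefficient = 2
x_2 = 0.5000, f(x_2) = 1.648721, coefficient = 2
x_3 = 0.7500, f(x_3) = 2.117000, coefficient = 2
x_4 = 1.0000, f(x_4) = 2.718282, coefficient = 2
x_5 = 1.2500, f(x_5) = 3.490343, coefficient = 2
x_6 = 1.5000, f(x_6) = 4.481689, coefficient = 1

I ≈ (0.250000/2) × 27.998432 = 3.499804
Exact value: 3.481689
Error: 0.018115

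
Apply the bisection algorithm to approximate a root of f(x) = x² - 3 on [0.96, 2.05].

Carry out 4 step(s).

f(x) = x² - 3
Initial interval: [0.96, 2.05]

Iteration 1:
  c_1 = (0.960000 + 2.050000)/2 = 1.505000
  f(c_1) = f(1.505000) = -0.734975
  f(a) × f(c) ≥ 0, new interval: [1.505000, 2.050000]
Iteration 2:
  c_2 = (1.505000 + 2.050000)/2 = 1.777500
  f(c_2) = f(1.777500) = 0.159506
  f(a) × f(c) < 0, new interval: [1.505000, 1.777500]
Iteration 3:
  c_3 = (1.505000 + 1.777500)/2 = 1.641250
  f(c_3) = f(1.641250) = -0.306298
  f(a) × f(c) ≥ 0, new interval: [1.641250, 1.777500]
Iteration 4:
  c_4 = (1.641250 + 1.777500)/2 = 1.709375
  f(c_4) = f(1.709375) = -0.078037
  f(a) × f(c) ≥ 0, new interval: [1.709375, 1.777500]

After 4 iteration(s), the approximation is c_4 = 1.709375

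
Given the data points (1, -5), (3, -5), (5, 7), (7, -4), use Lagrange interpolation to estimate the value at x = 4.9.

Lagrange interpolation formula:
P(x) = Σ yᵢ × Lᵢ(x)
where Lᵢ(x) = Π_{j≠i} (x - xⱼ)/(xᵢ - xⱼ)

L_0(4.9) = (4.9 - 3)/(1 - 3) × (4.9 - 5)/(1 - 5) × (4.9 - 7)/(1 - 7) = -0.008312
L_1(4.9) = (4.9 - 1)/(3 - 1) × (4.9 - 5)/(3 - 5) × (4.9 - 7)/(3 - 7) = 0.051187
L_2(4.9) = (4.9 - 1)/(5 - 1) × (4.9 - 3)/(5 - 3) × (4.9 - 7)/(5 - 7) = 0.972563
L_3(4.9) = (4.9 - 1)/(7 - 1) × (4.9 - 3)/(7 - 3) × (4.9 - 5)/(7 - 5) = -0.015437

P(4.9) = (-5)×L_0(4.9) + (-5)×L_1(4.9) + 7×L_2(4.9) + (-4)×L_3(4.9)
P(4.9) = 6.655313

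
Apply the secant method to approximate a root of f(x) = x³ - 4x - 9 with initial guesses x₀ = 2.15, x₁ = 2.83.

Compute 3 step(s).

f(x) = x³ - 4x - 9
x₀ = 2.15, x₁ = 2.83

Secant formula: x_{n+1} = x_n - f(x_n)(x_n - x_{n-1})/(f(x_n) - f(x_{n-1}))

Iteration 1:
  f(2.150000) = -7.661625
  f(2.830000) = 2.345187
  x_2 = 2.830000 - 2.345187×(2.830000 - 2.150000)/(2.345187 - (-7.661625))
       = 2.670636
Iteration 2:
  f(2.830000) = 2.345187
  f(2.670636) = -0.634779
  x_3 = 2.670636 - (-0.634779)×(2.670636 - 2.830000)/(-0.634779 - 2.345187)
       = 2.704583
Iteration 3:
  f(2.670636) = -0.634779
  f(2.704583) = -0.034934
  x_4 = 2.704583 - (-0.034934)×(2.704583 - 2.670636)/(-0.034934 - (-0.634779))
       = 2.706560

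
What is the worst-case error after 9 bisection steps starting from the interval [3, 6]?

Bisection error bound: |error| ≤ (b-a)/2^n
|error| ≤ (6 - 3)/2^9 = 3/2^9
|error| ≤ 0.0058593750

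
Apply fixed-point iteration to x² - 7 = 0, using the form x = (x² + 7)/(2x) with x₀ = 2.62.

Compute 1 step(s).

Equation: x² - 7 = 0
Fixed-point form: x = (x² + 7)/(2x)
x₀ = 2.62

x_1 = g(2.620000) = 2.645878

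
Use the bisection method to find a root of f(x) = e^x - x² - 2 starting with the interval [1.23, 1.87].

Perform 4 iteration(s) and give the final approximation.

f(x) = e^x - x² - 2
Initial interval: [1.23, 1.87]

Iteration 1:
  c_1 = (1.230000 + 1.870000)/2 = 1.550000
  f(c_1) = f(1.550000) = 0.308970
  f(a) × f(c) < 0, new interval: [1.230000, 1.550000]
Iteration 2:
  c_2 = (1.230000 + 1.550000)/2 = 1.390000
  f(c_2) = f(1.390000) = 0.082750
  f(a) × f(c) < 0, new interval: [1.230000, 1.390000]
Iteration 3:
  c_3 = (1.230000 + 1.390000)/2 = 1.310000
  f(c_3) = f(1.310000) = -0.009926
  f(a) × f(c) ≥ 0, new interval: [1.310000, 1.390000]
Iteration 4:
  c_4 = (1.310000 + 1.390000)/2 = 1.350000
  f(c_4) = f(1.350000) = 0.034926
  f(a) × f(c) < 0, new interval: [1.310000, 1.350000]

After 4 iteration(s), the approximation is c_4 = 1.350000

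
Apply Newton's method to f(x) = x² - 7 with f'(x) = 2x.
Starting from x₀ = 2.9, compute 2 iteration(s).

f(x) = x² - 7
f'(x) = 2x
x₀ = 2.9

Newton-Raphson formula: x_{n+1} = x_n - f(x_n)/f'(x_n)

Iteration 1:
  f(2.900000) = 1.410000
  f'(2.900000) = 5.800000
  x_1 = 2.900000 - 1.410000/5.800000 = 2.656897
Iteration 2:
  f(2.656897) = 0.059099
  f'(2.656897) = 5.313793
  x_2 = 2.656897 - 0.059099/5.313793 = 2.645775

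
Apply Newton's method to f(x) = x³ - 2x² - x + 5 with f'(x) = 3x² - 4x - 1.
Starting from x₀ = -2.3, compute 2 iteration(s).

f(x) = x³ - 2x² - x + 5
f'(x) = 3x² - 4x - 1
x₀ = -2.3

Newton-Raphson formula: x_{n+1} = x_n - f(x_n)/f'(x_n)

Iteration 1:
  f(-2.300000) = -15.447000
  f'(-2.300000) = 24.070000
  x_1 = -2.300000 - (-15.447000)/24.070000 = -1.658247
Iteration 2:
  f(-1.658247) = -3.401136
  f'(-1.658247) = 13.882334
  x_2 = -1.658247 - (-3.401136)/13.882334 = -1.413249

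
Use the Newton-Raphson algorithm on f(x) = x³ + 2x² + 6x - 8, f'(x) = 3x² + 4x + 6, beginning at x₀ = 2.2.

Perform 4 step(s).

f(x) = x³ + 2x² + 6x - 8
f'(x) = 3x² + 4x + 6
x₀ = 2.2

Newton-Raphson formula: x_{n+1} = x_n - f(x_n)/f'(x_n)

Iteration 1:
  f(2.200000) = 25.528000
  f'(2.200000) = 29.320000
  x_1 = 2.200000 - 25.528000/29.320000 = 1.329332
Iteration 2:
  f(1.329332) = 5.859325
  f'(1.329332) = 16.618693
  x_2 = 1.329332 - 5.859325/16.618693 = 0.976757
Iteration 3:
  f(0.976757) = 0.700532
  f'(0.976757) = 12.769192
  x_3 = 0.976757 - 0.700532/12.769192 = 0.921896
Iteration 4:
  f(0.921896) = 0.014674
  f'(0.921896) = 12.237261
  x_4 = 0.921896 - 0.014674/12.237261 = 0.920697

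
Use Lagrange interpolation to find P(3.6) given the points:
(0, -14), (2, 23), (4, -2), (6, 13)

Lagrange interpolation formula:
P(x) = Σ yᵢ × Lᵢ(x)
where Lᵢ(x) = Π_{j≠i} (x - xⱼ)/(xᵢ - xⱼ)

L_0(3.6) = (3.6 - 2)/(0 - 2) × (3.6 - 4)/(0 - 4) × (3.6 - 6)/(0 - 6) = -0.032000
L_1(3.6) = (3.6 - 0)/(2 - 0) × (3.6 - 4)/(2 - 4) × (3.6 - 6)/(2 - 6) = 0.216000
L_2(3.6) = (3.6 - 0)/(4 - 0) × (3.6 - 2)/(4 - 2) × (3.6 - 6)/(4 - 6) = 0.864000
L_3(3.6) = (3.6 - 0)/(6 - 0) × (3.6 - 2)/(6 - 2) × (3.6 - 4)/(6 - 4) = -0.048000

P(3.6) = (-14)×L_0(3.6) + 23×L_1(3.6) + (-2)×L_2(3.6) + 13×L_3(3.6)
P(3.6) = 3.064000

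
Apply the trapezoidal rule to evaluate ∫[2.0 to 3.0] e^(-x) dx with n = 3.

f(x) = e^(-x)
a = 2.0, b = 3.0, n = 3
h = (b - a)/n = 0.333333

Trapezoidal rule: (h/2)[f(x₀) + 2f(x₁) + 2f(x₂) + ... + f(xₙ)]

x_0 = 2.0000, f(x_0) = 0.135335, coefficient = 1
x_1 = 2.3333, f(x_1) = 0.096972, coefficient = 2
x_2 = 2.6667, f(x_2) = 0.069483, coefficient = 2
x_3 = 3.0000, f(x_3) = 0.049787, coefficient = 1

I ≈ (0.333333/2) × 0.518033 = 0.086339
Exact value: 0.085548
Error: 0.000791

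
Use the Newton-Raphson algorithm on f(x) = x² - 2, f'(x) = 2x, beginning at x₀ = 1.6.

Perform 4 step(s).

f(x) = x² - 2
f'(x) = 2x
x₀ = 1.6

Newton-Raphson formula: x_{n+1} = x_n - f(x_n)/f'(x_n)

Iteration 1:
  f(1.600000) = 0.560000
  f'(1.600000) = 3.200000
  x_1 = 1.600000 - 0.560000/3.200000 = 1.425000
Iteration 2:
  f(1.425000) = 0.030625
  f'(1.425000) = 2.850000
  x_2 = 1.425000 - 0.030625/2.850000 = 1.414254
Iteration 3:
  f(1.414254) = 0.000115
  f'(1.414254) = 2.828509
  x_3 = 1.414254 - 0.000115/2.828509 = 1.414214
Iteration 4:
  f(1.414214) = 0.000000
  f'(1.414214) = 2.828427
  x_4 = 1.414214 - 0.000000/2.828427 = 1.414214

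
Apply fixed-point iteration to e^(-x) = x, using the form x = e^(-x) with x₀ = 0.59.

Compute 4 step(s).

Equation: e^(-x) = x
Fixed-point form: x = e^(-x)
x₀ = 0.59

x_1 = g(0.590000) = 0.554327
x_2 = g(0.554327) = 0.574459
x_3 = g(0.574459) = 0.563010
x_4 = g(0.563010) = 0.569493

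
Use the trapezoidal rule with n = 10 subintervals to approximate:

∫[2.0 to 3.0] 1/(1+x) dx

f(x) = 1/(1+x)
a = 2.0, b = 3.0, n = 10
h = (b - a)/n = 0.100000

Trapezoidal rule: (h/2)[f(x₀) + 2f(x₁) + 2f(x₂) + ... + f(xₙ)]

x_0 = 2.0000, f(x_0) = 0.333333, coefficient = 1
x_1 = 2.1000, f(x_1) = 0.322581, coefficient = 2
x_2 = 2.2000, f(x_2) = 0.312500, coefficient = 2
x_3 = 2.3000, f(x_3) = 0.303030, coefficient = 2
x_4 = 2.4000, f(x_4) = 0.294118, coefficient = 2
x_5 = 2.5000, f(x_5) = 0.285714, coefficient = 2
x_6 = 2.6000, f(x_6) = 0.277778, coefficient = 2
x_7 = 2.7000, f(x_7) = 0.270270, coefficient = 2
x_8 = 2.8000, f(x_8) = 0.263158, coefficient = 2
x_9 = 2.9000, f(x_9) = 0.256410, coefficient = 2
x_10 = 3.0000, f(x_10) = 0.250000, coefficient = 1

I ≈ (0.100000/2) × 5.754451 = 0.287723
Exact value: 0.287682
Error: 0.000041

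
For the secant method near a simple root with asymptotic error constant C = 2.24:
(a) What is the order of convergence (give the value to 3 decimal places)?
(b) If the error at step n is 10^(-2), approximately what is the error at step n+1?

(a) Secant method has superlinear convergence with order φ = (1+√5)/2 ≈ 1.618.
    This means |e_{n+1}| ≈ C|e_n|^1.618.

(b) With |e_n| = 10^(-2) and C = 2.24:
    |e_{n+1}| ≈ 2.24 × (10^(-2))^1.618 = 2.24 × 10^(-3.24)

(a) ≈ 1.618 (golden ratio); (b) |e_{n+1}| ≈ 1.301e-03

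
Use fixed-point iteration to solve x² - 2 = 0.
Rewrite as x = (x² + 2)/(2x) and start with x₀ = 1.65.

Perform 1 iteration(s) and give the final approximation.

Equation: x² - 2 = 0
Fixed-point form: x = (x² + 2)/(2x)
x₀ = 1.65

x_1 = g(1.650000) = 1.431061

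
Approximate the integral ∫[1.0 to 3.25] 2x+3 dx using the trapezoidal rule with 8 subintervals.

f(x) = 2x+3
a = 1.0, b = 3.25, n = 8
h = (b - a)/n = 0.281250

Trapezoidal rule: (h/2)[f(x₀) + 2f(x₁) + 2f(x₂) + ... + f(xₙ)]

x_0 = 1.0000, f(x_0) = 5.000000, coefficient = 1
x_1 = 1.2812, f(x_1) = 5.562500, coefficient = 2
x_2 = 1.5625, f(x_2) = 6.125000, coefficient = 2
x_3 = 1.8438, f(x_3) = 6.687500, coefficient = 2
x_4 = 2.1250, f(x_4) = 7.250000, coefficient = 2
x_5 = 2.4062, f(x_5) = 7.812500, coefficient = 2
x_6 = 2.6875, f(x_6) = 8.375000, coefficient = 2
x_7 = 2.9688, f(x_7) = 8.937500, coefficient = 2
x_8 = 3.2500, f(x_8) = 9.500000, coefficient = 1

I ≈ (0.281250/2) × 116.000000 = 16.312500
Exact value: 16.312500
Error: 0.000000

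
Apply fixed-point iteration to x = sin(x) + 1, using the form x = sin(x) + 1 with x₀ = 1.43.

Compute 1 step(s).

Equation: x = sin(x) + 1
Fixed-point form: x = sin(x) + 1
x₀ = 1.43

x_1 = g(1.430000) = 1.990105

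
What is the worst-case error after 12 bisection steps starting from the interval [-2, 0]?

Bisection error bound: |error| ≤ (b-a)/2^n
|error| ≤ (0 - (-2))/2^12 = 2/2^12
|error| ≤ 0.0004882812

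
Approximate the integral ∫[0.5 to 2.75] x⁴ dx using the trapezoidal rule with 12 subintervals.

f(x) = x⁴
a = 0.5, b = 2.75, n = 12
h = (b - a)/n = 0.187500

Trapezoidal rule: (h/2)[f(x₀) + 2f(x₁) + 2f(x₂) + ... + f(xₙ)]

x_0 = 0.5000, f(x_0) = 0.062500, coefficient = 1
x_1 = 0.6875, f(x_1) = 0.223404, coefficient = 2
x_2 = 0.8750, f(x_2) = 0.586182, coefficient = 2
x_3 = 1.0625, f(x_3) = 1.274429, coefficient = 2
x_4 = 1.2500, f(x_4) = 2.441406, coefficient = 2
x_5 = 1.4375, f(x_5) = 4.270035, coefficient = 2
x_6 = 1.6250, f(x_6) = 6.972900, coefficient = 2
x_7 = 1.8125, f(x_7) = 10.792252, coefficient = 2
x_8 = 2.0000, f(x_8) = 16.000000, coefficient = 2
x_9 = 2.1875, f(x_9) = 22.897720, coefficient = 2
x_10 = 2.3750, f(x_10) = 31.816650, coefficient = 2
x_11 = 2.5625, f(x_11) = 43.117691, coefficient = 2
x_12 = 2.7500, f(x_12) = 57.191406, coefficient = 1

I ≈ (0.187500/2) × 338.039246 = 31.691179
Exact value: 31.449023
Error: 0.242156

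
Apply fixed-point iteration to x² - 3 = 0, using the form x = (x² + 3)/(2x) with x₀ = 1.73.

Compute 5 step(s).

Equation: x² - 3 = 0
Fixed-point form: x = (x² + 3)/(2x)
x₀ = 1.73

x_1 = g(1.730000) = 1.732052
x_2 = g(1.732052) = 1.732051
x_3 = g(1.732051) = 1.732051
x_4 = g(1.732051) = 1.732051
x_5 = g(1.732051) = 1.732051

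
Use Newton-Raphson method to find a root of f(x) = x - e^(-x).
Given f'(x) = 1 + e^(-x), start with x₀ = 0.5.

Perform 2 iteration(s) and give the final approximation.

f(x) = x - e^(-x)
f'(x) = 1 + e^(-x)
x₀ = 0.5

Newton-Raphson formula: x_{n+1} = x_n - f(x_n)/f'(x_n)

Iteration 1:
  f(0.500000) = -0.106531
  f'(0.500000) = 1.606531
  x_1 = 0.500000 - (-0.106531)/1.606531 = 0.566311
Iteration 2:
  f(0.566311) = -0.001305
  f'(0.566311) = 1.567616
  x_2 = 0.566311 - (-0.001305)/1.567616 = 0.567143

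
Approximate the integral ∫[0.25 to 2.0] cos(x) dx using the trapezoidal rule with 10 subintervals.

f(x) = cos(x)
a = 0.25, b = 2.0, n = 10
h = (b - a)/n = 0.175000

Trapezoidal rule: (h/2)[f(x₀) + 2f(x₁) + 2f(x₂) + ... + f(xₙ)]

x_0 = 0.2500, f(x_0) = 0.968912, coefficient = 1
x_1 = 0.4250, f(x_1) = 0.911039, coefficient = 2
x_2 = 0.6000, f(x_2) = 0.825336, coefficient = 2
x_3 = 0.7750, f(x_3) = 0.714421, coefficient = 2
x_4 = 0.9500, f(x_4) = 0.581683, coefficient = 2
x_5 = 1.1250, f(x_5) = 0.431177, coefficient = 2
x_6 = 1.3000, f(x_6) = 0.267499, coefficient = 2
x_7 = 1.4750, f(x_7) = 0.095650, coefficient = 2
x_8 = 1.6500, f(x_8) = -0.079121, coefficient = 2
x_9 = 1.8250, f(x_9) = -0.251475, coefficient = 2
x_10 = 2.0000, f(x_10) = -0.416147, coefficient = 1

I ≈ (0.175000/2) × 7.545182 = 0.660203
Exact value: 0.661893
Error: 0.001690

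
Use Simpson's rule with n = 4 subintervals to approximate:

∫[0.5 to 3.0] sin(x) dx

f(x) = sin(x)
a = 0.5, b = 3.0, n = 4
h = (b - a)/n = 0.625000

Simpson's rule: (h/3)[f(x₀) + 4f(x₁) + 2f(x₂) + ... + f(xₙ)]

x_0 = 0.5000, f(x_0) = 0.479426, coefficient = 1
x_1 = 1.1250, f(x_1) = 0.902268, coefficient = 4
x_2 = 1.7500, f(x_2) = 0.983986, coefficient = 2
x_3 = 2.3750, f(x_3) = 0.693685, coefficient = 4
x_4 = 3.0000, f(x_4) = 0.141120, coefficient = 1

I ≈ (0.625000/3) × 8.972328 = 1.869235
Exact value: 1.867575
Error: 0.001660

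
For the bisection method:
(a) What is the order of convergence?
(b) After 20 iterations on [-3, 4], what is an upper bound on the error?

(a) Bisection has linear (order 1) convergence; the error is halved each step.

(b) Error bound = (b-a)/2^n = (4 - (-3))/2^{20}
    = 7/2^{20}

(a) 1 (linear); (b) error ≤ 6.68e-06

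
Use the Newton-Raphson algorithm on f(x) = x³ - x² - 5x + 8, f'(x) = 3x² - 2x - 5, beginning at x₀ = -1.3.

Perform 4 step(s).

f(x) = x³ - x² - 5x + 8
f'(x) = 3x² - 2x - 5
x₀ = -1.3

Newton-Raphson formula: x_{n+1} = x_n - f(x_n)/f'(x_n)

Iteration 1:
  f(-1.300000) = 10.613000
  f'(-1.300000) = 2.670000
  x_1 = -1.300000 - 10.613000/2.670000 = -5.274906
Iteration 2:
  f(-5.274906) = -140.222461
  f'(-5.274906) = 89.023724
  x_2 = -5.274906 - (-140.222461)/89.023724 = -3.699793
Iteration 3:
  f(-3.699793) = -37.834001
  f'(-3.699793) = 43.464990
  x_3 = -3.699793 - (-37.834001)/43.464990 = -2.829345
Iteration 4:
  f(-2.829345) = -8.507928
  f'(-2.829345) = 24.674274
  x_4 = -2.829345 - (-8.507928)/24.674274 = -2.484536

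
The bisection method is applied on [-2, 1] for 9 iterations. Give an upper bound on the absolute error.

Bisection error bound: |error| ≤ (b-a)/2^n
|error| ≤ (1 - (-2))/2^9 = 3/2^9
|error| ≤ 0.0058593750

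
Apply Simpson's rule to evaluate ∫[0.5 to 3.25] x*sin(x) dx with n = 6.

f(x) = x*sin(x)
a = 0.5, b = 3.25, n = 6
h = (b - a)/n = 0.458333

Simpson's rule: (h/3)[f(x₀) + 4f(x₁) + 2f(x₂) + ... + f(xₙ)]

x_0 = 0.5000, f(x_0) = 0.239713, coefficient = 1
x_1 = 0.9583, f(x_1) = 0.784141, coefficient = 4
x_2 = 1.4167, f(x_2) = 1.399873, coefficient = 2
x_3 = 1.8750, f(x_3) = 1.788911, coefficient = 4
x_4 = 2.3333, f(x_4) = 1.687200, coefficient = 2
x_5 = 2.7917, f(x_5) = 0.957062, coefficient = 4
x_6 = 3.2500, f(x_6) = -0.351634, coefficient = 1

I ≈ (0.458333/3) × 20.182683 = 3.083466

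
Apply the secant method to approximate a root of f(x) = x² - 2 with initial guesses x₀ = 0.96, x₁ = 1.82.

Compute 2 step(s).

f(x) = x² - 2
x₀ = 0.96, x₁ = 1.82

Secant formula: x_{n+1} = x_n - f(x_n)(x_n - x_{n-1})/(f(x_n) - f(x_{n-1}))

Iteration 1:
  f(0.960000) = -1.078400
  f(1.820000) = 1.312400
  x_2 = 1.820000 - 1.312400×(1.820000 - 0.960000)/(1.312400 - (-1.078400))
       = 1.347914
Iteration 2:
  f(1.820000) = 1.312400
  f(1.347914) = -0.183129
  x_3 = 1.347914 - (-0.183129)×(1.347914 - 1.820000)/(-0.183129 - 1.312400)
       = 1.405721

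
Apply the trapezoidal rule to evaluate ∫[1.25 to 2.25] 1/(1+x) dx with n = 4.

f(x) = 1/(1+x)
a = 1.25, b = 2.25, n = 4
h = (b - a)/n = 0.250000

Trapezoidal rule: (h/2)[f(x₀) + 2f(x₁) + 2f(x₂) + ... + f(xₙ)]

x_0 = 1.2500, f(x_0) = 0.444444, coefficient = 1
x_1 = 1.5000, f(x_1) = 0.400000, coefficient = 2
x_2 = 1.7500, f(x_2) = 0.363636, coefficient = 2
x_3 = 2.0000, f(x_3) = 0.333333, coefficient = 2
x_4 = 2.2500, f(x_4) = 0.307692, coefficient = 1

I ≈ (0.250000/2) × 2.946076 = 0.368260
Exact value: 0.367725
Error: 0.000535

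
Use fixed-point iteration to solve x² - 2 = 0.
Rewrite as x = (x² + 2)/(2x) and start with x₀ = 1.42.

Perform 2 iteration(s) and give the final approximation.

Equation: x² - 2 = 0
Fixed-point form: x = (x² + 2)/(2x)
x₀ = 1.42

x_1 = g(1.420000) = 1.414225
x_2 = g(1.414225) = 1.414214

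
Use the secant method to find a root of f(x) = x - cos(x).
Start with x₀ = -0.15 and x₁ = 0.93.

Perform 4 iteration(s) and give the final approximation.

f(x) = x - cos(x)
x₀ = -0.15, x₁ = 0.93

Secant formula: x_{n+1} = x_n - f(x_n)(x_n - x_{n-1})/(f(x_n) - f(x_{n-1}))

Iteration 1:
  f(-0.150000) = -1.138771
  f(0.930000) = 0.332166
  x_2 = 0.930000 - 0.332166×(0.930000 - (-0.150000))/(0.332166 - (-1.138771))
       = 0.686115
Iteration 2:
  f(0.930000) = 0.332166
  f(0.686115) = -0.087598
  x_3 = 0.686115 - (-0.087598)×(0.686115 - 0.930000)/(-0.087598 - 0.332166)
       = 0.737010
Iteration 3:
  f(0.686115) = -0.087598
  f(0.737010) = -0.003471
  x_4 = 0.737010 - (-0.003471)×(0.737010 - 0.686115)/(-0.003471 - (-0.087598))
       = 0.739110
Iteration 4:
  f(0.737010) = -0.003471
  f(0.739110) = 0.000042
  x_5 = 0.739110 - 0.000042×(0.739110 - 0.737010)/(0.000042 - (-0.003471))
       = 0.739085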